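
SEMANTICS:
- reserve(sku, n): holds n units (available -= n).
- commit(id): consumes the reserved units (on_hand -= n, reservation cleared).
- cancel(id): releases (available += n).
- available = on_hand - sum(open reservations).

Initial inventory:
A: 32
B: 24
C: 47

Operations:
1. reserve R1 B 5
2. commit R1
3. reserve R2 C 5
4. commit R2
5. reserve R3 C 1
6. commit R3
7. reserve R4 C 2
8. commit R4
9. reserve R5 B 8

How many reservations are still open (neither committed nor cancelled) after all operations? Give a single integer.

Answer: 1

Derivation:
Step 1: reserve R1 B 5 -> on_hand[A=32 B=24 C=47] avail[A=32 B=19 C=47] open={R1}
Step 2: commit R1 -> on_hand[A=32 B=19 C=47] avail[A=32 B=19 C=47] open={}
Step 3: reserve R2 C 5 -> on_hand[A=32 B=19 C=47] avail[A=32 B=19 C=42] open={R2}
Step 4: commit R2 -> on_hand[A=32 B=19 C=42] avail[A=32 B=19 C=42] open={}
Step 5: reserve R3 C 1 -> on_hand[A=32 B=19 C=42] avail[A=32 B=19 C=41] open={R3}
Step 6: commit R3 -> on_hand[A=32 B=19 C=41] avail[A=32 B=19 C=41] open={}
Step 7: reserve R4 C 2 -> on_hand[A=32 B=19 C=41] avail[A=32 B=19 C=39] open={R4}
Step 8: commit R4 -> on_hand[A=32 B=19 C=39] avail[A=32 B=19 C=39] open={}
Step 9: reserve R5 B 8 -> on_hand[A=32 B=19 C=39] avail[A=32 B=11 C=39] open={R5}
Open reservations: ['R5'] -> 1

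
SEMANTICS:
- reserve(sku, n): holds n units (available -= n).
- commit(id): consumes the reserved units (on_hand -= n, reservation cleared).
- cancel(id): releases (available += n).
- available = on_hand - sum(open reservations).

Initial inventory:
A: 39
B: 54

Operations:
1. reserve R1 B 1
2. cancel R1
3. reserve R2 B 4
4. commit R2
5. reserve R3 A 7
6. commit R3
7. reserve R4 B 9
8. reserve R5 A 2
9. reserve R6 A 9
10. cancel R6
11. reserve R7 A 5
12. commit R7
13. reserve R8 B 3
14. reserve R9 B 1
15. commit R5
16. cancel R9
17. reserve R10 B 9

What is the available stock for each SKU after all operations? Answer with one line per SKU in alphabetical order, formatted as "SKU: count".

Answer: A: 25
B: 29

Derivation:
Step 1: reserve R1 B 1 -> on_hand[A=39 B=54] avail[A=39 B=53] open={R1}
Step 2: cancel R1 -> on_hand[A=39 B=54] avail[A=39 B=54] open={}
Step 3: reserve R2 B 4 -> on_hand[A=39 B=54] avail[A=39 B=50] open={R2}
Step 4: commit R2 -> on_hand[A=39 B=50] avail[A=39 B=50] open={}
Step 5: reserve R3 A 7 -> on_hand[A=39 B=50] avail[A=32 B=50] open={R3}
Step 6: commit R3 -> on_hand[A=32 B=50] avail[A=32 B=50] open={}
Step 7: reserve R4 B 9 -> on_hand[A=32 B=50] avail[A=32 B=41] open={R4}
Step 8: reserve R5 A 2 -> on_hand[A=32 B=50] avail[A=30 B=41] open={R4,R5}
Step 9: reserve R6 A 9 -> on_hand[A=32 B=50] avail[A=21 B=41] open={R4,R5,R6}
Step 10: cancel R6 -> on_hand[A=32 B=50] avail[A=30 B=41] open={R4,R5}
Step 11: reserve R7 A 5 -> on_hand[A=32 B=50] avail[A=25 B=41] open={R4,R5,R7}
Step 12: commit R7 -> on_hand[A=27 B=50] avail[A=25 B=41] open={R4,R5}
Step 13: reserve R8 B 3 -> on_hand[A=27 B=50] avail[A=25 B=38] open={R4,R5,R8}
Step 14: reserve R9 B 1 -> on_hand[A=27 B=50] avail[A=25 B=37] open={R4,R5,R8,R9}
Step 15: commit R5 -> on_hand[A=25 B=50] avail[A=25 B=37] open={R4,R8,R9}
Step 16: cancel R9 -> on_hand[A=25 B=50] avail[A=25 B=38] open={R4,R8}
Step 17: reserve R10 B 9 -> on_hand[A=25 B=50] avail[A=25 B=29] open={R10,R4,R8}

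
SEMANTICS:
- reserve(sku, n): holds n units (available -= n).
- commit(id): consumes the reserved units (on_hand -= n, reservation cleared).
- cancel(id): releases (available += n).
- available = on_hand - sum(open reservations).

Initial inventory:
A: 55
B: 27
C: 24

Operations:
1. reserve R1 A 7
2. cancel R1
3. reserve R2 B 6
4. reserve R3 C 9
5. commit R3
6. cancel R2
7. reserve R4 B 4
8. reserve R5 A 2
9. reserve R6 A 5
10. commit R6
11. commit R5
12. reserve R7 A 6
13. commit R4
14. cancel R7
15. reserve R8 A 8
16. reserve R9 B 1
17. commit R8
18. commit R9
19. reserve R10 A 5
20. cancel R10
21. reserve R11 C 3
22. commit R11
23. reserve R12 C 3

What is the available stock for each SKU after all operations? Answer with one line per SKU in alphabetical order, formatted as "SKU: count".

Answer: A: 40
B: 22
C: 9

Derivation:
Step 1: reserve R1 A 7 -> on_hand[A=55 B=27 C=24] avail[A=48 B=27 C=24] open={R1}
Step 2: cancel R1 -> on_hand[A=55 B=27 C=24] avail[A=55 B=27 C=24] open={}
Step 3: reserve R2 B 6 -> on_hand[A=55 B=27 C=24] avail[A=55 B=21 C=24] open={R2}
Step 4: reserve R3 C 9 -> on_hand[A=55 B=27 C=24] avail[A=55 B=21 C=15] open={R2,R3}
Step 5: commit R3 -> on_hand[A=55 B=27 C=15] avail[A=55 B=21 C=15] open={R2}
Step 6: cancel R2 -> on_hand[A=55 B=27 C=15] avail[A=55 B=27 C=15] open={}
Step 7: reserve R4 B 4 -> on_hand[A=55 B=27 C=15] avail[A=55 B=23 C=15] open={R4}
Step 8: reserve R5 A 2 -> on_hand[A=55 B=27 C=15] avail[A=53 B=23 C=15] open={R4,R5}
Step 9: reserve R6 A 5 -> on_hand[A=55 B=27 C=15] avail[A=48 B=23 C=15] open={R4,R5,R6}
Step 10: commit R6 -> on_hand[A=50 B=27 C=15] avail[A=48 B=23 C=15] open={R4,R5}
Step 11: commit R5 -> on_hand[A=48 B=27 C=15] avail[A=48 B=23 C=15] open={R4}
Step 12: reserve R7 A 6 -> on_hand[A=48 B=27 C=15] avail[A=42 B=23 C=15] open={R4,R7}
Step 13: commit R4 -> on_hand[A=48 B=23 C=15] avail[A=42 B=23 C=15] open={R7}
Step 14: cancel R7 -> on_hand[A=48 B=23 C=15] avail[A=48 B=23 C=15] open={}
Step 15: reserve R8 A 8 -> on_hand[A=48 B=23 C=15] avail[A=40 B=23 C=15] open={R8}
Step 16: reserve R9 B 1 -> on_hand[A=48 B=23 C=15] avail[A=40 B=22 C=15] open={R8,R9}
Step 17: commit R8 -> on_hand[A=40 B=23 C=15] avail[A=40 B=22 C=15] open={R9}
Step 18: commit R9 -> on_hand[A=40 B=22 C=15] avail[A=40 B=22 C=15] open={}
Step 19: reserve R10 A 5 -> on_hand[A=40 B=22 C=15] avail[A=35 B=22 C=15] open={R10}
Step 20: cancel R10 -> on_hand[A=40 B=22 C=15] avail[A=40 B=22 C=15] open={}
Step 21: reserve R11 C 3 -> on_hand[A=40 B=22 C=15] avail[A=40 B=22 C=12] open={R11}
Step 22: commit R11 -> on_hand[A=40 B=22 C=12] avail[A=40 B=22 C=12] open={}
Step 23: reserve R12 C 3 -> on_hand[A=40 B=22 C=12] avail[A=40 B=22 C=9] open={R12}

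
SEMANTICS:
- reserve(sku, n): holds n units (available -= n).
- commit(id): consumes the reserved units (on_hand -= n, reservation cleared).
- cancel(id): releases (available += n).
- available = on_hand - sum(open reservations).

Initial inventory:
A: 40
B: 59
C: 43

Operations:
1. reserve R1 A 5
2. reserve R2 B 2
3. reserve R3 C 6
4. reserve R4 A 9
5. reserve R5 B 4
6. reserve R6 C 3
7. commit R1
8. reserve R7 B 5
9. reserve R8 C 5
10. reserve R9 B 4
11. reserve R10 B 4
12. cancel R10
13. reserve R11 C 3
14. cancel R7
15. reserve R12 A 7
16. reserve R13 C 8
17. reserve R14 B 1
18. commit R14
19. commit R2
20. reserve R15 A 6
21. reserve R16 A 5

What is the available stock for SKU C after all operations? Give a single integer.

Step 1: reserve R1 A 5 -> on_hand[A=40 B=59 C=43] avail[A=35 B=59 C=43] open={R1}
Step 2: reserve R2 B 2 -> on_hand[A=40 B=59 C=43] avail[A=35 B=57 C=43] open={R1,R2}
Step 3: reserve R3 C 6 -> on_hand[A=40 B=59 C=43] avail[A=35 B=57 C=37] open={R1,R2,R3}
Step 4: reserve R4 A 9 -> on_hand[A=40 B=59 C=43] avail[A=26 B=57 C=37] open={R1,R2,R3,R4}
Step 5: reserve R5 B 4 -> on_hand[A=40 B=59 C=43] avail[A=26 B=53 C=37] open={R1,R2,R3,R4,R5}
Step 6: reserve R6 C 3 -> on_hand[A=40 B=59 C=43] avail[A=26 B=53 C=34] open={R1,R2,R3,R4,R5,R6}
Step 7: commit R1 -> on_hand[A=35 B=59 C=43] avail[A=26 B=53 C=34] open={R2,R3,R4,R5,R6}
Step 8: reserve R7 B 5 -> on_hand[A=35 B=59 C=43] avail[A=26 B=48 C=34] open={R2,R3,R4,R5,R6,R7}
Step 9: reserve R8 C 5 -> on_hand[A=35 B=59 C=43] avail[A=26 B=48 C=29] open={R2,R3,R4,R5,R6,R7,R8}
Step 10: reserve R9 B 4 -> on_hand[A=35 B=59 C=43] avail[A=26 B=44 C=29] open={R2,R3,R4,R5,R6,R7,R8,R9}
Step 11: reserve R10 B 4 -> on_hand[A=35 B=59 C=43] avail[A=26 B=40 C=29] open={R10,R2,R3,R4,R5,R6,R7,R8,R9}
Step 12: cancel R10 -> on_hand[A=35 B=59 C=43] avail[A=26 B=44 C=29] open={R2,R3,R4,R5,R6,R7,R8,R9}
Step 13: reserve R11 C 3 -> on_hand[A=35 B=59 C=43] avail[A=26 B=44 C=26] open={R11,R2,R3,R4,R5,R6,R7,R8,R9}
Step 14: cancel R7 -> on_hand[A=35 B=59 C=43] avail[A=26 B=49 C=26] open={R11,R2,R3,R4,R5,R6,R8,R9}
Step 15: reserve R12 A 7 -> on_hand[A=35 B=59 C=43] avail[A=19 B=49 C=26] open={R11,R12,R2,R3,R4,R5,R6,R8,R9}
Step 16: reserve R13 C 8 -> on_hand[A=35 B=59 C=43] avail[A=19 B=49 C=18] open={R11,R12,R13,R2,R3,R4,R5,R6,R8,R9}
Step 17: reserve R14 B 1 -> on_hand[A=35 B=59 C=43] avail[A=19 B=48 C=18] open={R11,R12,R13,R14,R2,R3,R4,R5,R6,R8,R9}
Step 18: commit R14 -> on_hand[A=35 B=58 C=43] avail[A=19 B=48 C=18] open={R11,R12,R13,R2,R3,R4,R5,R6,R8,R9}
Step 19: commit R2 -> on_hand[A=35 B=56 C=43] avail[A=19 B=48 C=18] open={R11,R12,R13,R3,R4,R5,R6,R8,R9}
Step 20: reserve R15 A 6 -> on_hand[A=35 B=56 C=43] avail[A=13 B=48 C=18] open={R11,R12,R13,R15,R3,R4,R5,R6,R8,R9}
Step 21: reserve R16 A 5 -> on_hand[A=35 B=56 C=43] avail[A=8 B=48 C=18] open={R11,R12,R13,R15,R16,R3,R4,R5,R6,R8,R9}
Final available[C] = 18

Answer: 18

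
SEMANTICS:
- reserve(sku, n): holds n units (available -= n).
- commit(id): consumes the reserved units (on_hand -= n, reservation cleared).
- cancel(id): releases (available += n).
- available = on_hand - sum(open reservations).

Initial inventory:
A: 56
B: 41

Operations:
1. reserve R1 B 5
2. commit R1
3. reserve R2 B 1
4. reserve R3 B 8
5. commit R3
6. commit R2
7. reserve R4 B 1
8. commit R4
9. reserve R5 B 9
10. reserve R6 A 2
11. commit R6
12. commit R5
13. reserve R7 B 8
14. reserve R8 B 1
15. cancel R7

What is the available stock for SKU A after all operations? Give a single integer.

Step 1: reserve R1 B 5 -> on_hand[A=56 B=41] avail[A=56 B=36] open={R1}
Step 2: commit R1 -> on_hand[A=56 B=36] avail[A=56 B=36] open={}
Step 3: reserve R2 B 1 -> on_hand[A=56 B=36] avail[A=56 B=35] open={R2}
Step 4: reserve R3 B 8 -> on_hand[A=56 B=36] avail[A=56 B=27] open={R2,R3}
Step 5: commit R3 -> on_hand[A=56 B=28] avail[A=56 B=27] open={R2}
Step 6: commit R2 -> on_hand[A=56 B=27] avail[A=56 B=27] open={}
Step 7: reserve R4 B 1 -> on_hand[A=56 B=27] avail[A=56 B=26] open={R4}
Step 8: commit R4 -> on_hand[A=56 B=26] avail[A=56 B=26] open={}
Step 9: reserve R5 B 9 -> on_hand[A=56 B=26] avail[A=56 B=17] open={R5}
Step 10: reserve R6 A 2 -> on_hand[A=56 B=26] avail[A=54 B=17] open={R5,R6}
Step 11: commit R6 -> on_hand[A=54 B=26] avail[A=54 B=17] open={R5}
Step 12: commit R5 -> on_hand[A=54 B=17] avail[A=54 B=17] open={}
Step 13: reserve R7 B 8 -> on_hand[A=54 B=17] avail[A=54 B=9] open={R7}
Step 14: reserve R8 B 1 -> on_hand[A=54 B=17] avail[A=54 B=8] open={R7,R8}
Step 15: cancel R7 -> on_hand[A=54 B=17] avail[A=54 B=16] open={R8}
Final available[A] = 54

Answer: 54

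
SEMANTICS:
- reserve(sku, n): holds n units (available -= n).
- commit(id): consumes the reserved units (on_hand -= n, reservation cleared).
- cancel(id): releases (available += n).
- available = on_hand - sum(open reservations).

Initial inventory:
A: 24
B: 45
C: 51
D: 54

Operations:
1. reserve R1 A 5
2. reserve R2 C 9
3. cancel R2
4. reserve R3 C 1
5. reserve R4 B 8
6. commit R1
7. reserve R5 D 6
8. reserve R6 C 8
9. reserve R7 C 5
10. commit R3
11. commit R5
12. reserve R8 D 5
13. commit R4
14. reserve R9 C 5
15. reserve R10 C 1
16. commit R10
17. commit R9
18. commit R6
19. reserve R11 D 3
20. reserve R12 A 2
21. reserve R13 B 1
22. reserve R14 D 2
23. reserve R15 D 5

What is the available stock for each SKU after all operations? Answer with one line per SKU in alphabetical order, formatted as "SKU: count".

Answer: A: 17
B: 36
C: 31
D: 33

Derivation:
Step 1: reserve R1 A 5 -> on_hand[A=24 B=45 C=51 D=54] avail[A=19 B=45 C=51 D=54] open={R1}
Step 2: reserve R2 C 9 -> on_hand[A=24 B=45 C=51 D=54] avail[A=19 B=45 C=42 D=54] open={R1,R2}
Step 3: cancel R2 -> on_hand[A=24 B=45 C=51 D=54] avail[A=19 B=45 C=51 D=54] open={R1}
Step 4: reserve R3 C 1 -> on_hand[A=24 B=45 C=51 D=54] avail[A=19 B=45 C=50 D=54] open={R1,R3}
Step 5: reserve R4 B 8 -> on_hand[A=24 B=45 C=51 D=54] avail[A=19 B=37 C=50 D=54] open={R1,R3,R4}
Step 6: commit R1 -> on_hand[A=19 B=45 C=51 D=54] avail[A=19 B=37 C=50 D=54] open={R3,R4}
Step 7: reserve R5 D 6 -> on_hand[A=19 B=45 C=51 D=54] avail[A=19 B=37 C=50 D=48] open={R3,R4,R5}
Step 8: reserve R6 C 8 -> on_hand[A=19 B=45 C=51 D=54] avail[A=19 B=37 C=42 D=48] open={R3,R4,R5,R6}
Step 9: reserve R7 C 5 -> on_hand[A=19 B=45 C=51 D=54] avail[A=19 B=37 C=37 D=48] open={R3,R4,R5,R6,R7}
Step 10: commit R3 -> on_hand[A=19 B=45 C=50 D=54] avail[A=19 B=37 C=37 D=48] open={R4,R5,R6,R7}
Step 11: commit R5 -> on_hand[A=19 B=45 C=50 D=48] avail[A=19 B=37 C=37 D=48] open={R4,R6,R7}
Step 12: reserve R8 D 5 -> on_hand[A=19 B=45 C=50 D=48] avail[A=19 B=37 C=37 D=43] open={R4,R6,R7,R8}
Step 13: commit R4 -> on_hand[A=19 B=37 C=50 D=48] avail[A=19 B=37 C=37 D=43] open={R6,R7,R8}
Step 14: reserve R9 C 5 -> on_hand[A=19 B=37 C=50 D=48] avail[A=19 B=37 C=32 D=43] open={R6,R7,R8,R9}
Step 15: reserve R10 C 1 -> on_hand[A=19 B=37 C=50 D=48] avail[A=19 B=37 C=31 D=43] open={R10,R6,R7,R8,R9}
Step 16: commit R10 -> on_hand[A=19 B=37 C=49 D=48] avail[A=19 B=37 C=31 D=43] open={R6,R7,R8,R9}
Step 17: commit R9 -> on_hand[A=19 B=37 C=44 D=48] avail[A=19 B=37 C=31 D=43] open={R6,R7,R8}
Step 18: commit R6 -> on_hand[A=19 B=37 C=36 D=48] avail[A=19 B=37 C=31 D=43] open={R7,R8}
Step 19: reserve R11 D 3 -> on_hand[A=19 B=37 C=36 D=48] avail[A=19 B=37 C=31 D=40] open={R11,R7,R8}
Step 20: reserve R12 A 2 -> on_hand[A=19 B=37 C=36 D=48] avail[A=17 B=37 C=31 D=40] open={R11,R12,R7,R8}
Step 21: reserve R13 B 1 -> on_hand[A=19 B=37 C=36 D=48] avail[A=17 B=36 C=31 D=40] open={R11,R12,R13,R7,R8}
Step 22: reserve R14 D 2 -> on_hand[A=19 B=37 C=36 D=48] avail[A=17 B=36 C=31 D=38] open={R11,R12,R13,R14,R7,R8}
Step 23: reserve R15 D 5 -> on_hand[A=19 B=37 C=36 D=48] avail[A=17 B=36 C=31 D=33] open={R11,R12,R13,R14,R15,R7,R8}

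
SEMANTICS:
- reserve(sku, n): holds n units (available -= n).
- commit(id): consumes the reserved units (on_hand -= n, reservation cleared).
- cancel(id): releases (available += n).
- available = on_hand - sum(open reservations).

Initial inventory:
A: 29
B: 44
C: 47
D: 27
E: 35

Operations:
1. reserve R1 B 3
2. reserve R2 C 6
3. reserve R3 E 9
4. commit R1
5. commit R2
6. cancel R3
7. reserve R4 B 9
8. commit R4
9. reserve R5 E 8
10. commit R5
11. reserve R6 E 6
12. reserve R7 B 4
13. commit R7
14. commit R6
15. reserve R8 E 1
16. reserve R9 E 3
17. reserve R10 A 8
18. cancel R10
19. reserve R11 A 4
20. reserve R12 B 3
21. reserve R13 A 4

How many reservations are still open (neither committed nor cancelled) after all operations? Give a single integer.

Step 1: reserve R1 B 3 -> on_hand[A=29 B=44 C=47 D=27 E=35] avail[A=29 B=41 C=47 D=27 E=35] open={R1}
Step 2: reserve R2 C 6 -> on_hand[A=29 B=44 C=47 D=27 E=35] avail[A=29 B=41 C=41 D=27 E=35] open={R1,R2}
Step 3: reserve R3 E 9 -> on_hand[A=29 B=44 C=47 D=27 E=35] avail[A=29 B=41 C=41 D=27 E=26] open={R1,R2,R3}
Step 4: commit R1 -> on_hand[A=29 B=41 C=47 D=27 E=35] avail[A=29 B=41 C=41 D=27 E=26] open={R2,R3}
Step 5: commit R2 -> on_hand[A=29 B=41 C=41 D=27 E=35] avail[A=29 B=41 C=41 D=27 E=26] open={R3}
Step 6: cancel R3 -> on_hand[A=29 B=41 C=41 D=27 E=35] avail[A=29 B=41 C=41 D=27 E=35] open={}
Step 7: reserve R4 B 9 -> on_hand[A=29 B=41 C=41 D=27 E=35] avail[A=29 B=32 C=41 D=27 E=35] open={R4}
Step 8: commit R4 -> on_hand[A=29 B=32 C=41 D=27 E=35] avail[A=29 B=32 C=41 D=27 E=35] open={}
Step 9: reserve R5 E 8 -> on_hand[A=29 B=32 C=41 D=27 E=35] avail[A=29 B=32 C=41 D=27 E=27] open={R5}
Step 10: commit R5 -> on_hand[A=29 B=32 C=41 D=27 E=27] avail[A=29 B=32 C=41 D=27 E=27] open={}
Step 11: reserve R6 E 6 -> on_hand[A=29 B=32 C=41 D=27 E=27] avail[A=29 B=32 C=41 D=27 E=21] open={R6}
Step 12: reserve R7 B 4 -> on_hand[A=29 B=32 C=41 D=27 E=27] avail[A=29 B=28 C=41 D=27 E=21] open={R6,R7}
Step 13: commit R7 -> on_hand[A=29 B=28 C=41 D=27 E=27] avail[A=29 B=28 C=41 D=27 E=21] open={R6}
Step 14: commit R6 -> on_hand[A=29 B=28 C=41 D=27 E=21] avail[A=29 B=28 C=41 D=27 E=21] open={}
Step 15: reserve R8 E 1 -> on_hand[A=29 B=28 C=41 D=27 E=21] avail[A=29 B=28 C=41 D=27 E=20] open={R8}
Step 16: reserve R9 E 3 -> on_hand[A=29 B=28 C=41 D=27 E=21] avail[A=29 B=28 C=41 D=27 E=17] open={R8,R9}
Step 17: reserve R10 A 8 -> on_hand[A=29 B=28 C=41 D=27 E=21] avail[A=21 B=28 C=41 D=27 E=17] open={R10,R8,R9}
Step 18: cancel R10 -> on_hand[A=29 B=28 C=41 D=27 E=21] avail[A=29 B=28 C=41 D=27 E=17] open={R8,R9}
Step 19: reserve R11 A 4 -> on_hand[A=29 B=28 C=41 D=27 E=21] avail[A=25 B=28 C=41 D=27 E=17] open={R11,R8,R9}
Step 20: reserve R12 B 3 -> on_hand[A=29 B=28 C=41 D=27 E=21] avail[A=25 B=25 C=41 D=27 E=17] open={R11,R12,R8,R9}
Step 21: reserve R13 A 4 -> on_hand[A=29 B=28 C=41 D=27 E=21] avail[A=21 B=25 C=41 D=27 E=17] open={R11,R12,R13,R8,R9}
Open reservations: ['R11', 'R12', 'R13', 'R8', 'R9'] -> 5

Answer: 5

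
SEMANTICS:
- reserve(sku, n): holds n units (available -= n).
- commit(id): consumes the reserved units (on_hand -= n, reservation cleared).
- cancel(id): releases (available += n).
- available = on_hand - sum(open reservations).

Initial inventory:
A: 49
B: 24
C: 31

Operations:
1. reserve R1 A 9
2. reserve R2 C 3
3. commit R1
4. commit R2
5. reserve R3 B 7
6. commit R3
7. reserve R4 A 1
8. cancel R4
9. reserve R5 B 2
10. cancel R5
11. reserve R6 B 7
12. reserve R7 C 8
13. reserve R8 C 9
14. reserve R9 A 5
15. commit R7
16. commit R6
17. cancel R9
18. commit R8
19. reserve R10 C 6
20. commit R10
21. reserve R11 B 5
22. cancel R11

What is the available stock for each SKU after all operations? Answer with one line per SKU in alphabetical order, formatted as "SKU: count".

Step 1: reserve R1 A 9 -> on_hand[A=49 B=24 C=31] avail[A=40 B=24 C=31] open={R1}
Step 2: reserve R2 C 3 -> on_hand[A=49 B=24 C=31] avail[A=40 B=24 C=28] open={R1,R2}
Step 3: commit R1 -> on_hand[A=40 B=24 C=31] avail[A=40 B=24 C=28] open={R2}
Step 4: commit R2 -> on_hand[A=40 B=24 C=28] avail[A=40 B=24 C=28] open={}
Step 5: reserve R3 B 7 -> on_hand[A=40 B=24 C=28] avail[A=40 B=17 C=28] open={R3}
Step 6: commit R3 -> on_hand[A=40 B=17 C=28] avail[A=40 B=17 C=28] open={}
Step 7: reserve R4 A 1 -> on_hand[A=40 B=17 C=28] avail[A=39 B=17 C=28] open={R4}
Step 8: cancel R4 -> on_hand[A=40 B=17 C=28] avail[A=40 B=17 C=28] open={}
Step 9: reserve R5 B 2 -> on_hand[A=40 B=17 C=28] avail[A=40 B=15 C=28] open={R5}
Step 10: cancel R5 -> on_hand[A=40 B=17 C=28] avail[A=40 B=17 C=28] open={}
Step 11: reserve R6 B 7 -> on_hand[A=40 B=17 C=28] avail[A=40 B=10 C=28] open={R6}
Step 12: reserve R7 C 8 -> on_hand[A=40 B=17 C=28] avail[A=40 B=10 C=20] open={R6,R7}
Step 13: reserve R8 C 9 -> on_hand[A=40 B=17 C=28] avail[A=40 B=10 C=11] open={R6,R7,R8}
Step 14: reserve R9 A 5 -> on_hand[A=40 B=17 C=28] avail[A=35 B=10 C=11] open={R6,R7,R8,R9}
Step 15: commit R7 -> on_hand[A=40 B=17 C=20] avail[A=35 B=10 C=11] open={R6,R8,R9}
Step 16: commit R6 -> on_hand[A=40 B=10 C=20] avail[A=35 B=10 C=11] open={R8,R9}
Step 17: cancel R9 -> on_hand[A=40 B=10 C=20] avail[A=40 B=10 C=11] open={R8}
Step 18: commit R8 -> on_hand[A=40 B=10 C=11] avail[A=40 B=10 C=11] open={}
Step 19: reserve R10 C 6 -> on_hand[A=40 B=10 C=11] avail[A=40 B=10 C=5] open={R10}
Step 20: commit R10 -> on_hand[A=40 B=10 C=5] avail[A=40 B=10 C=5] open={}
Step 21: reserve R11 B 5 -> on_hand[A=40 B=10 C=5] avail[A=40 B=5 C=5] open={R11}
Step 22: cancel R11 -> on_hand[A=40 B=10 C=5] avail[A=40 B=10 C=5] open={}

Answer: A: 40
B: 10
C: 5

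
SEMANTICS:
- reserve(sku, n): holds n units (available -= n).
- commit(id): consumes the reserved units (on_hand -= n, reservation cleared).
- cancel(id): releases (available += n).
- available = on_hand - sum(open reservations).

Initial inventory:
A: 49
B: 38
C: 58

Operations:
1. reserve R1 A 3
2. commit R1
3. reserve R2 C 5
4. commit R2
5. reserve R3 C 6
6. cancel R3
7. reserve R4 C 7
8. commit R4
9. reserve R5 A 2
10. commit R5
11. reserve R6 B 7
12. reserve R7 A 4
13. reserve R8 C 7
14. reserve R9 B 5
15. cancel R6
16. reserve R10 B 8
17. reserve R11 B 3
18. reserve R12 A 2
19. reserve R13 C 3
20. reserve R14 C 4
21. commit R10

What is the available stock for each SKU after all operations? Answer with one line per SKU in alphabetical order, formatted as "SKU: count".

Answer: A: 38
B: 22
C: 32

Derivation:
Step 1: reserve R1 A 3 -> on_hand[A=49 B=38 C=58] avail[A=46 B=38 C=58] open={R1}
Step 2: commit R1 -> on_hand[A=46 B=38 C=58] avail[A=46 B=38 C=58] open={}
Step 3: reserve R2 C 5 -> on_hand[A=46 B=38 C=58] avail[A=46 B=38 C=53] open={R2}
Step 4: commit R2 -> on_hand[A=46 B=38 C=53] avail[A=46 B=38 C=53] open={}
Step 5: reserve R3 C 6 -> on_hand[A=46 B=38 C=53] avail[A=46 B=38 C=47] open={R3}
Step 6: cancel R3 -> on_hand[A=46 B=38 C=53] avail[A=46 B=38 C=53] open={}
Step 7: reserve R4 C 7 -> on_hand[A=46 B=38 C=53] avail[A=46 B=38 C=46] open={R4}
Step 8: commit R4 -> on_hand[A=46 B=38 C=46] avail[A=46 B=38 C=46] open={}
Step 9: reserve R5 A 2 -> on_hand[A=46 B=38 C=46] avail[A=44 B=38 C=46] open={R5}
Step 10: commit R5 -> on_hand[A=44 B=38 C=46] avail[A=44 B=38 C=46] open={}
Step 11: reserve R6 B 7 -> on_hand[A=44 B=38 C=46] avail[A=44 B=31 C=46] open={R6}
Step 12: reserve R7 A 4 -> on_hand[A=44 B=38 C=46] avail[A=40 B=31 C=46] open={R6,R7}
Step 13: reserve R8 C 7 -> on_hand[A=44 B=38 C=46] avail[A=40 B=31 C=39] open={R6,R7,R8}
Step 14: reserve R9 B 5 -> on_hand[A=44 B=38 C=46] avail[A=40 B=26 C=39] open={R6,R7,R8,R9}
Step 15: cancel R6 -> on_hand[A=44 B=38 C=46] avail[A=40 B=33 C=39] open={R7,R8,R9}
Step 16: reserve R10 B 8 -> on_hand[A=44 B=38 C=46] avail[A=40 B=25 C=39] open={R10,R7,R8,R9}
Step 17: reserve R11 B 3 -> on_hand[A=44 B=38 C=46] avail[A=40 B=22 C=39] open={R10,R11,R7,R8,R9}
Step 18: reserve R12 A 2 -> on_hand[A=44 B=38 C=46] avail[A=38 B=22 C=39] open={R10,R11,R12,R7,R8,R9}
Step 19: reserve R13 C 3 -> on_hand[A=44 B=38 C=46] avail[A=38 B=22 C=36] open={R10,R11,R12,R13,R7,R8,R9}
Step 20: reserve R14 C 4 -> on_hand[A=44 B=38 C=46] avail[A=38 B=22 C=32] open={R10,R11,R12,R13,R14,R7,R8,R9}
Step 21: commit R10 -> on_hand[A=44 B=30 C=46] avail[A=38 B=22 C=32] open={R11,R12,R13,R14,R7,R8,R9}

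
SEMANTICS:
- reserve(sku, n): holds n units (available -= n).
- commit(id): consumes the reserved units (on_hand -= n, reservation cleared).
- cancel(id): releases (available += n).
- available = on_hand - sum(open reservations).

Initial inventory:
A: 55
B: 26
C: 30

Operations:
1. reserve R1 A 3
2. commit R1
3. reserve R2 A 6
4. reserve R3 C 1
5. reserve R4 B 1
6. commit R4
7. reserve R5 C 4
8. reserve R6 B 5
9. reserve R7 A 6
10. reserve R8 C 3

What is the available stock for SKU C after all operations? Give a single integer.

Answer: 22

Derivation:
Step 1: reserve R1 A 3 -> on_hand[A=55 B=26 C=30] avail[A=52 B=26 C=30] open={R1}
Step 2: commit R1 -> on_hand[A=52 B=26 C=30] avail[A=52 B=26 C=30] open={}
Step 3: reserve R2 A 6 -> on_hand[A=52 B=26 C=30] avail[A=46 B=26 C=30] open={R2}
Step 4: reserve R3 C 1 -> on_hand[A=52 B=26 C=30] avail[A=46 B=26 C=29] open={R2,R3}
Step 5: reserve R4 B 1 -> on_hand[A=52 B=26 C=30] avail[A=46 B=25 C=29] open={R2,R3,R4}
Step 6: commit R4 -> on_hand[A=52 B=25 C=30] avail[A=46 B=25 C=29] open={R2,R3}
Step 7: reserve R5 C 4 -> on_hand[A=52 B=25 C=30] avail[A=46 B=25 C=25] open={R2,R3,R5}
Step 8: reserve R6 B 5 -> on_hand[A=52 B=25 C=30] avail[A=46 B=20 C=25] open={R2,R3,R5,R6}
Step 9: reserve R7 A 6 -> on_hand[A=52 B=25 C=30] avail[A=40 B=20 C=25] open={R2,R3,R5,R6,R7}
Step 10: reserve R8 C 3 -> on_hand[A=52 B=25 C=30] avail[A=40 B=20 C=22] open={R2,R3,R5,R6,R7,R8}
Final available[C] = 22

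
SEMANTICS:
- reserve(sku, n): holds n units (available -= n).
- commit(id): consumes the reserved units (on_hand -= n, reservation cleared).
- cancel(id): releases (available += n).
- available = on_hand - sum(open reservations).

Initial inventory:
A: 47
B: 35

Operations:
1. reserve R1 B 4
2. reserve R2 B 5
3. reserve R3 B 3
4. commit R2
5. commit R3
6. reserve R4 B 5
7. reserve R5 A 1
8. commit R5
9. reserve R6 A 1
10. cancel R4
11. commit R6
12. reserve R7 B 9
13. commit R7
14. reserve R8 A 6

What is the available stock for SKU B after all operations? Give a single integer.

Step 1: reserve R1 B 4 -> on_hand[A=47 B=35] avail[A=47 B=31] open={R1}
Step 2: reserve R2 B 5 -> on_hand[A=47 B=35] avail[A=47 B=26] open={R1,R2}
Step 3: reserve R3 B 3 -> on_hand[A=47 B=35] avail[A=47 B=23] open={R1,R2,R3}
Step 4: commit R2 -> on_hand[A=47 B=30] avail[A=47 B=23] open={R1,R3}
Step 5: commit R3 -> on_hand[A=47 B=27] avail[A=47 B=23] open={R1}
Step 6: reserve R4 B 5 -> on_hand[A=47 B=27] avail[A=47 B=18] open={R1,R4}
Step 7: reserve R5 A 1 -> on_hand[A=47 B=27] avail[A=46 B=18] open={R1,R4,R5}
Step 8: commit R5 -> on_hand[A=46 B=27] avail[A=46 B=18] open={R1,R4}
Step 9: reserve R6 A 1 -> on_hand[A=46 B=27] avail[A=45 B=18] open={R1,R4,R6}
Step 10: cancel R4 -> on_hand[A=46 B=27] avail[A=45 B=23] open={R1,R6}
Step 11: commit R6 -> on_hand[A=45 B=27] avail[A=45 B=23] open={R1}
Step 12: reserve R7 B 9 -> on_hand[A=45 B=27] avail[A=45 B=14] open={R1,R7}
Step 13: commit R7 -> on_hand[A=45 B=18] avail[A=45 B=14] open={R1}
Step 14: reserve R8 A 6 -> on_hand[A=45 B=18] avail[A=39 B=14] open={R1,R8}
Final available[B] = 14

Answer: 14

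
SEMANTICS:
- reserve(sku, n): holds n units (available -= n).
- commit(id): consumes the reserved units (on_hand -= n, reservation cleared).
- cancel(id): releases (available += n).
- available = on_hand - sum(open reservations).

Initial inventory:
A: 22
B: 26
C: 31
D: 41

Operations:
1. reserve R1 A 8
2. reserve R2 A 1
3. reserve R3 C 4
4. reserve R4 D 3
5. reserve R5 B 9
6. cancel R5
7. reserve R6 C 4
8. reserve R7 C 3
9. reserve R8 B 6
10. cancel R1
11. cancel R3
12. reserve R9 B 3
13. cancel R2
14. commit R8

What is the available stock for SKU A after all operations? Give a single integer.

Step 1: reserve R1 A 8 -> on_hand[A=22 B=26 C=31 D=41] avail[A=14 B=26 C=31 D=41] open={R1}
Step 2: reserve R2 A 1 -> on_hand[A=22 B=26 C=31 D=41] avail[A=13 B=26 C=31 D=41] open={R1,R2}
Step 3: reserve R3 C 4 -> on_hand[A=22 B=26 C=31 D=41] avail[A=13 B=26 C=27 D=41] open={R1,R2,R3}
Step 4: reserve R4 D 3 -> on_hand[A=22 B=26 C=31 D=41] avail[A=13 B=26 C=27 D=38] open={R1,R2,R3,R4}
Step 5: reserve R5 B 9 -> on_hand[A=22 B=26 C=31 D=41] avail[A=13 B=17 C=27 D=38] open={R1,R2,R3,R4,R5}
Step 6: cancel R5 -> on_hand[A=22 B=26 C=31 D=41] avail[A=13 B=26 C=27 D=38] open={R1,R2,R3,R4}
Step 7: reserve R6 C 4 -> on_hand[A=22 B=26 C=31 D=41] avail[A=13 B=26 C=23 D=38] open={R1,R2,R3,R4,R6}
Step 8: reserve R7 C 3 -> on_hand[A=22 B=26 C=31 D=41] avail[A=13 B=26 C=20 D=38] open={R1,R2,R3,R4,R6,R7}
Step 9: reserve R8 B 6 -> on_hand[A=22 B=26 C=31 D=41] avail[A=13 B=20 C=20 D=38] open={R1,R2,R3,R4,R6,R7,R8}
Step 10: cancel R1 -> on_hand[A=22 B=26 C=31 D=41] avail[A=21 B=20 C=20 D=38] open={R2,R3,R4,R6,R7,R8}
Step 11: cancel R3 -> on_hand[A=22 B=26 C=31 D=41] avail[A=21 B=20 C=24 D=38] open={R2,R4,R6,R7,R8}
Step 12: reserve R9 B 3 -> on_hand[A=22 B=26 C=31 D=41] avail[A=21 B=17 C=24 D=38] open={R2,R4,R6,R7,R8,R9}
Step 13: cancel R2 -> on_hand[A=22 B=26 C=31 D=41] avail[A=22 B=17 C=24 D=38] open={R4,R6,R7,R8,R9}
Step 14: commit R8 -> on_hand[A=22 B=20 C=31 D=41] avail[A=22 B=17 C=24 D=38] open={R4,R6,R7,R9}
Final available[A] = 22

Answer: 22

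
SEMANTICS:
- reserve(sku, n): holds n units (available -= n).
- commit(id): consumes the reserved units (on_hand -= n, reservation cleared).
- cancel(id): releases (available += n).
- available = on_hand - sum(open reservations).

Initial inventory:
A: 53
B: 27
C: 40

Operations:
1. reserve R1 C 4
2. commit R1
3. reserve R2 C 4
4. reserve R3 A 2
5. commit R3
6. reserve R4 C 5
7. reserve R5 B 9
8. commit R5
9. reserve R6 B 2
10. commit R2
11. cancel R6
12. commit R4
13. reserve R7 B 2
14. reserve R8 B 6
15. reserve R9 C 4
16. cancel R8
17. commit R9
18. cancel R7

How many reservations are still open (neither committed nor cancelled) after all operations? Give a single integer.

Answer: 0

Derivation:
Step 1: reserve R1 C 4 -> on_hand[A=53 B=27 C=40] avail[A=53 B=27 C=36] open={R1}
Step 2: commit R1 -> on_hand[A=53 B=27 C=36] avail[A=53 B=27 C=36] open={}
Step 3: reserve R2 C 4 -> on_hand[A=53 B=27 C=36] avail[A=53 B=27 C=32] open={R2}
Step 4: reserve R3 A 2 -> on_hand[A=53 B=27 C=36] avail[A=51 B=27 C=32] open={R2,R3}
Step 5: commit R3 -> on_hand[A=51 B=27 C=36] avail[A=51 B=27 C=32] open={R2}
Step 6: reserve R4 C 5 -> on_hand[A=51 B=27 C=36] avail[A=51 B=27 C=27] open={R2,R4}
Step 7: reserve R5 B 9 -> on_hand[A=51 B=27 C=36] avail[A=51 B=18 C=27] open={R2,R4,R5}
Step 8: commit R5 -> on_hand[A=51 B=18 C=36] avail[A=51 B=18 C=27] open={R2,R4}
Step 9: reserve R6 B 2 -> on_hand[A=51 B=18 C=36] avail[A=51 B=16 C=27] open={R2,R4,R6}
Step 10: commit R2 -> on_hand[A=51 B=18 C=32] avail[A=51 B=16 C=27] open={R4,R6}
Step 11: cancel R6 -> on_hand[A=51 B=18 C=32] avail[A=51 B=18 C=27] open={R4}
Step 12: commit R4 -> on_hand[A=51 B=18 C=27] avail[A=51 B=18 C=27] open={}
Step 13: reserve R7 B 2 -> on_hand[A=51 B=18 C=27] avail[A=51 B=16 C=27] open={R7}
Step 14: reserve R8 B 6 -> on_hand[A=51 B=18 C=27] avail[A=51 B=10 C=27] open={R7,R8}
Step 15: reserve R9 C 4 -> on_hand[A=51 B=18 C=27] avail[A=51 B=10 C=23] open={R7,R8,R9}
Step 16: cancel R8 -> on_hand[A=51 B=18 C=27] avail[A=51 B=16 C=23] open={R7,R9}
Step 17: commit R9 -> on_hand[A=51 B=18 C=23] avail[A=51 B=16 C=23] open={R7}
Step 18: cancel R7 -> on_hand[A=51 B=18 C=23] avail[A=51 B=18 C=23] open={}
Open reservations: [] -> 0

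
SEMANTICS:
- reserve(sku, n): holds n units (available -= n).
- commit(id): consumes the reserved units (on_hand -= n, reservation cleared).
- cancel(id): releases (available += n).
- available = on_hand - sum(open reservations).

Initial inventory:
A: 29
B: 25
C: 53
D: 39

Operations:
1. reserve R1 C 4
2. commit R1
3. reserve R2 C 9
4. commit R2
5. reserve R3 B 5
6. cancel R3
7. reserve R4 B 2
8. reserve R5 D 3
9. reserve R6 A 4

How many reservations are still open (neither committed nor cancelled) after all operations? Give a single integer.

Answer: 3

Derivation:
Step 1: reserve R1 C 4 -> on_hand[A=29 B=25 C=53 D=39] avail[A=29 B=25 C=49 D=39] open={R1}
Step 2: commit R1 -> on_hand[A=29 B=25 C=49 D=39] avail[A=29 B=25 C=49 D=39] open={}
Step 3: reserve R2 C 9 -> on_hand[A=29 B=25 C=49 D=39] avail[A=29 B=25 C=40 D=39] open={R2}
Step 4: commit R2 -> on_hand[A=29 B=25 C=40 D=39] avail[A=29 B=25 C=40 D=39] open={}
Step 5: reserve R3 B 5 -> on_hand[A=29 B=25 C=40 D=39] avail[A=29 B=20 C=40 D=39] open={R3}
Step 6: cancel R3 -> on_hand[A=29 B=25 C=40 D=39] avail[A=29 B=25 C=40 D=39] open={}
Step 7: reserve R4 B 2 -> on_hand[A=29 B=25 C=40 D=39] avail[A=29 B=23 C=40 D=39] open={R4}
Step 8: reserve R5 D 3 -> on_hand[A=29 B=25 C=40 D=39] avail[A=29 B=23 C=40 D=36] open={R4,R5}
Step 9: reserve R6 A 4 -> on_hand[A=29 B=25 C=40 D=39] avail[A=25 B=23 C=40 D=36] open={R4,R5,R6}
Open reservations: ['R4', 'R5', 'R6'] -> 3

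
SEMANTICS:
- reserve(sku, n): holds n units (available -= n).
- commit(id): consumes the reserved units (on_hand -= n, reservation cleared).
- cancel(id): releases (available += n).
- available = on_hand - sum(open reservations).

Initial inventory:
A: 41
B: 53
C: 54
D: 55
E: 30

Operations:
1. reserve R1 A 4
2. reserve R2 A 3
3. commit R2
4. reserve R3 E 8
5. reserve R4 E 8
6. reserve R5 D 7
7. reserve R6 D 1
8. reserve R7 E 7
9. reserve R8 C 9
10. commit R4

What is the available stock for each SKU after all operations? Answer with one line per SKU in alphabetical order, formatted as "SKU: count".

Answer: A: 34
B: 53
C: 45
D: 47
E: 7

Derivation:
Step 1: reserve R1 A 4 -> on_hand[A=41 B=53 C=54 D=55 E=30] avail[A=37 B=53 C=54 D=55 E=30] open={R1}
Step 2: reserve R2 A 3 -> on_hand[A=41 B=53 C=54 D=55 E=30] avail[A=34 B=53 C=54 D=55 E=30] open={R1,R2}
Step 3: commit R2 -> on_hand[A=38 B=53 C=54 D=55 E=30] avail[A=34 B=53 C=54 D=55 E=30] open={R1}
Step 4: reserve R3 E 8 -> on_hand[A=38 B=53 C=54 D=55 E=30] avail[A=34 B=53 C=54 D=55 E=22] open={R1,R3}
Step 5: reserve R4 E 8 -> on_hand[A=38 B=53 C=54 D=55 E=30] avail[A=34 B=53 C=54 D=55 E=14] open={R1,R3,R4}
Step 6: reserve R5 D 7 -> on_hand[A=38 B=53 C=54 D=55 E=30] avail[A=34 B=53 C=54 D=48 E=14] open={R1,R3,R4,R5}
Step 7: reserve R6 D 1 -> on_hand[A=38 B=53 C=54 D=55 E=30] avail[A=34 B=53 C=54 D=47 E=14] open={R1,R3,R4,R5,R6}
Step 8: reserve R7 E 7 -> on_hand[A=38 B=53 C=54 D=55 E=30] avail[A=34 B=53 C=54 D=47 E=7] open={R1,R3,R4,R5,R6,R7}
Step 9: reserve R8 C 9 -> on_hand[A=38 B=53 C=54 D=55 E=30] avail[A=34 B=53 C=45 D=47 E=7] open={R1,R3,R4,R5,R6,R7,R8}
Step 10: commit R4 -> on_hand[A=38 B=53 C=54 D=55 E=22] avail[A=34 B=53 C=45 D=47 E=7] open={R1,R3,R5,R6,R7,R8}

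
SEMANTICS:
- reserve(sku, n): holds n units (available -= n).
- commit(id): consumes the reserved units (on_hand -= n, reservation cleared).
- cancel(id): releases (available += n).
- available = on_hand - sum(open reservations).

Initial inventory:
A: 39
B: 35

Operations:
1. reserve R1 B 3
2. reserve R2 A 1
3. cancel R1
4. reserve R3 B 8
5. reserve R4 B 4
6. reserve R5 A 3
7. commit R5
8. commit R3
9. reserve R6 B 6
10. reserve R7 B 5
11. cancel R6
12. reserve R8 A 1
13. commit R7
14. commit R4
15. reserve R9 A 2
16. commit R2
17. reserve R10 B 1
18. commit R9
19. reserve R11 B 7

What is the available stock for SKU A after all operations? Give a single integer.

Answer: 32

Derivation:
Step 1: reserve R1 B 3 -> on_hand[A=39 B=35] avail[A=39 B=32] open={R1}
Step 2: reserve R2 A 1 -> on_hand[A=39 B=35] avail[A=38 B=32] open={R1,R2}
Step 3: cancel R1 -> on_hand[A=39 B=35] avail[A=38 B=35] open={R2}
Step 4: reserve R3 B 8 -> on_hand[A=39 B=35] avail[A=38 B=27] open={R2,R3}
Step 5: reserve R4 B 4 -> on_hand[A=39 B=35] avail[A=38 B=23] open={R2,R3,R4}
Step 6: reserve R5 A 3 -> on_hand[A=39 B=35] avail[A=35 B=23] open={R2,R3,R4,R5}
Step 7: commit R5 -> on_hand[A=36 B=35] avail[A=35 B=23] open={R2,R3,R4}
Step 8: commit R3 -> on_hand[A=36 B=27] avail[A=35 B=23] open={R2,R4}
Step 9: reserve R6 B 6 -> on_hand[A=36 B=27] avail[A=35 B=17] open={R2,R4,R6}
Step 10: reserve R7 B 5 -> on_hand[A=36 B=27] avail[A=35 B=12] open={R2,R4,R6,R7}
Step 11: cancel R6 -> on_hand[A=36 B=27] avail[A=35 B=18] open={R2,R4,R7}
Step 12: reserve R8 A 1 -> on_hand[A=36 B=27] avail[A=34 B=18] open={R2,R4,R7,R8}
Step 13: commit R7 -> on_hand[A=36 B=22] avail[A=34 B=18] open={R2,R4,R8}
Step 14: commit R4 -> on_hand[A=36 B=18] avail[A=34 B=18] open={R2,R8}
Step 15: reserve R9 A 2 -> on_hand[A=36 B=18] avail[A=32 B=18] open={R2,R8,R9}
Step 16: commit R2 -> on_hand[A=35 B=18] avail[A=32 B=18] open={R8,R9}
Step 17: reserve R10 B 1 -> on_hand[A=35 B=18] avail[A=32 B=17] open={R10,R8,R9}
Step 18: commit R9 -> on_hand[A=33 B=18] avail[A=32 B=17] open={R10,R8}
Step 19: reserve R11 B 7 -> on_hand[A=33 B=18] avail[A=32 B=10] open={R10,R11,R8}
Final available[A] = 32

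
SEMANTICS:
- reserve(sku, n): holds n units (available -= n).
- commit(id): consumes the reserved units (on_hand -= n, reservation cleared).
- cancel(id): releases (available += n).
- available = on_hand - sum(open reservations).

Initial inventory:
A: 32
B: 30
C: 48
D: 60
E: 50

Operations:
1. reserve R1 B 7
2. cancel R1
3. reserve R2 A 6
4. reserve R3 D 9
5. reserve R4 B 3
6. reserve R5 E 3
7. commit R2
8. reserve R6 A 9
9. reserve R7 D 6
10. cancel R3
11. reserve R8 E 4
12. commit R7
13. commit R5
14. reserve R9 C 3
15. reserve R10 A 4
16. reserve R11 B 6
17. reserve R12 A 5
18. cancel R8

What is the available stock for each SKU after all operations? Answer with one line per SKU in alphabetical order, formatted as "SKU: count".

Step 1: reserve R1 B 7 -> on_hand[A=32 B=30 C=48 D=60 E=50] avail[A=32 B=23 C=48 D=60 E=50] open={R1}
Step 2: cancel R1 -> on_hand[A=32 B=30 C=48 D=60 E=50] avail[A=32 B=30 C=48 D=60 E=50] open={}
Step 3: reserve R2 A 6 -> on_hand[A=32 B=30 C=48 D=60 E=50] avail[A=26 B=30 C=48 D=60 E=50] open={R2}
Step 4: reserve R3 D 9 -> on_hand[A=32 B=30 C=48 D=60 E=50] avail[A=26 B=30 C=48 D=51 E=50] open={R2,R3}
Step 5: reserve R4 B 3 -> on_hand[A=32 B=30 C=48 D=60 E=50] avail[A=26 B=27 C=48 D=51 E=50] open={R2,R3,R4}
Step 6: reserve R5 E 3 -> on_hand[A=32 B=30 C=48 D=60 E=50] avail[A=26 B=27 C=48 D=51 E=47] open={R2,R3,R4,R5}
Step 7: commit R2 -> on_hand[A=26 B=30 C=48 D=60 E=50] avail[A=26 B=27 C=48 D=51 E=47] open={R3,R4,R5}
Step 8: reserve R6 A 9 -> on_hand[A=26 B=30 C=48 D=60 E=50] avail[A=17 B=27 C=48 D=51 E=47] open={R3,R4,R5,R6}
Step 9: reserve R7 D 6 -> on_hand[A=26 B=30 C=48 D=60 E=50] avail[A=17 B=27 C=48 D=45 E=47] open={R3,R4,R5,R6,R7}
Step 10: cancel R3 -> on_hand[A=26 B=30 C=48 D=60 E=50] avail[A=17 B=27 C=48 D=54 E=47] open={R4,R5,R6,R7}
Step 11: reserve R8 E 4 -> on_hand[A=26 B=30 C=48 D=60 E=50] avail[A=17 B=27 C=48 D=54 E=43] open={R4,R5,R6,R7,R8}
Step 12: commit R7 -> on_hand[A=26 B=30 C=48 D=54 E=50] avail[A=17 B=27 C=48 D=54 E=43] open={R4,R5,R6,R8}
Step 13: commit R5 -> on_hand[A=26 B=30 C=48 D=54 E=47] avail[A=17 B=27 C=48 D=54 E=43] open={R4,R6,R8}
Step 14: reserve R9 C 3 -> on_hand[A=26 B=30 C=48 D=54 E=47] avail[A=17 B=27 C=45 D=54 E=43] open={R4,R6,R8,R9}
Step 15: reserve R10 A 4 -> on_hand[A=26 B=30 C=48 D=54 E=47] avail[A=13 B=27 C=45 D=54 E=43] open={R10,R4,R6,R8,R9}
Step 16: reserve R11 B 6 -> on_hand[A=26 B=30 C=48 D=54 E=47] avail[A=13 B=21 C=45 D=54 E=43] open={R10,R11,R4,R6,R8,R9}
Step 17: reserve R12 A 5 -> on_hand[A=26 B=30 C=48 D=54 E=47] avail[A=8 B=21 C=45 D=54 E=43] open={R10,R11,R12,R4,R6,R8,R9}
Step 18: cancel R8 -> on_hand[A=26 B=30 C=48 D=54 E=47] avail[A=8 B=21 C=45 D=54 E=47] open={R10,R11,R12,R4,R6,R9}

Answer: A: 8
B: 21
C: 45
D: 54
E: 47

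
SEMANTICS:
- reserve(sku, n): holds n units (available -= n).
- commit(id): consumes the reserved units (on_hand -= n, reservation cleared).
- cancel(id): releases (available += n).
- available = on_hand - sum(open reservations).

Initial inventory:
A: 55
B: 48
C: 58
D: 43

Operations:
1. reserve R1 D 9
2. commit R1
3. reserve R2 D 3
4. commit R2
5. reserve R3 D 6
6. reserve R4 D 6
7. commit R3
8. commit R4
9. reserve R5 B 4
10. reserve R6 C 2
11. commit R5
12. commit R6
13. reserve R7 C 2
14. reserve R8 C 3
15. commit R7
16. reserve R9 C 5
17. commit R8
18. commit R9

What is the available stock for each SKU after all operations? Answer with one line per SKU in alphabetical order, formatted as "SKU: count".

Answer: A: 55
B: 44
C: 46
D: 19

Derivation:
Step 1: reserve R1 D 9 -> on_hand[A=55 B=48 C=58 D=43] avail[A=55 B=48 C=58 D=34] open={R1}
Step 2: commit R1 -> on_hand[A=55 B=48 C=58 D=34] avail[A=55 B=48 C=58 D=34] open={}
Step 3: reserve R2 D 3 -> on_hand[A=55 B=48 C=58 D=34] avail[A=55 B=48 C=58 D=31] open={R2}
Step 4: commit R2 -> on_hand[A=55 B=48 C=58 D=31] avail[A=55 B=48 C=58 D=31] open={}
Step 5: reserve R3 D 6 -> on_hand[A=55 B=48 C=58 D=31] avail[A=55 B=48 C=58 D=25] open={R3}
Step 6: reserve R4 D 6 -> on_hand[A=55 B=48 C=58 D=31] avail[A=55 B=48 C=58 D=19] open={R3,R4}
Step 7: commit R3 -> on_hand[A=55 B=48 C=58 D=25] avail[A=55 B=48 C=58 D=19] open={R4}
Step 8: commit R4 -> on_hand[A=55 B=48 C=58 D=19] avail[A=55 B=48 C=58 D=19] open={}
Step 9: reserve R5 B 4 -> on_hand[A=55 B=48 C=58 D=19] avail[A=55 B=44 C=58 D=19] open={R5}
Step 10: reserve R6 C 2 -> on_hand[A=55 B=48 C=58 D=19] avail[A=55 B=44 C=56 D=19] open={R5,R6}
Step 11: commit R5 -> on_hand[A=55 B=44 C=58 D=19] avail[A=55 B=44 C=56 D=19] open={R6}
Step 12: commit R6 -> on_hand[A=55 B=44 C=56 D=19] avail[A=55 B=44 C=56 D=19] open={}
Step 13: reserve R7 C 2 -> on_hand[A=55 B=44 C=56 D=19] avail[A=55 B=44 C=54 D=19] open={R7}
Step 14: reserve R8 C 3 -> on_hand[A=55 B=44 C=56 D=19] avail[A=55 B=44 C=51 D=19] open={R7,R8}
Step 15: commit R7 -> on_hand[A=55 B=44 C=54 D=19] avail[A=55 B=44 C=51 D=19] open={R8}
Step 16: reserve R9 C 5 -> on_hand[A=55 B=44 C=54 D=19] avail[A=55 B=44 C=46 D=19] open={R8,R9}
Step 17: commit R8 -> on_hand[A=55 B=44 C=51 D=19] avail[A=55 B=44 C=46 D=19] open={R9}
Step 18: commit R9 -> on_hand[A=55 B=44 C=46 D=19] avail[A=55 B=44 C=46 D=19] open={}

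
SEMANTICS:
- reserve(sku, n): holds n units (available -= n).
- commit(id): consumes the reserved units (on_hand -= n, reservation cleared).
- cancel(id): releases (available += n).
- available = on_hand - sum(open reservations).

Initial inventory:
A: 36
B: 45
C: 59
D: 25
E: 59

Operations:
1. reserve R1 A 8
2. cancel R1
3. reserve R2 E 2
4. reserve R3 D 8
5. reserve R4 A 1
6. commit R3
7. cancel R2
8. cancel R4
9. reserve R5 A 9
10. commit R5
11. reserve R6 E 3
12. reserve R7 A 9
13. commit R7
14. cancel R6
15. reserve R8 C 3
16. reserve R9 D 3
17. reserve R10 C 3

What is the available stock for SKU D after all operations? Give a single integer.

Answer: 14

Derivation:
Step 1: reserve R1 A 8 -> on_hand[A=36 B=45 C=59 D=25 E=59] avail[A=28 B=45 C=59 D=25 E=59] open={R1}
Step 2: cancel R1 -> on_hand[A=36 B=45 C=59 D=25 E=59] avail[A=36 B=45 C=59 D=25 E=59] open={}
Step 3: reserve R2 E 2 -> on_hand[A=36 B=45 C=59 D=25 E=59] avail[A=36 B=45 C=59 D=25 E=57] open={R2}
Step 4: reserve R3 D 8 -> on_hand[A=36 B=45 C=59 D=25 E=59] avail[A=36 B=45 C=59 D=17 E=57] open={R2,R3}
Step 5: reserve R4 A 1 -> on_hand[A=36 B=45 C=59 D=25 E=59] avail[A=35 B=45 C=59 D=17 E=57] open={R2,R3,R4}
Step 6: commit R3 -> on_hand[A=36 B=45 C=59 D=17 E=59] avail[A=35 B=45 C=59 D=17 E=57] open={R2,R4}
Step 7: cancel R2 -> on_hand[A=36 B=45 C=59 D=17 E=59] avail[A=35 B=45 C=59 D=17 E=59] open={R4}
Step 8: cancel R4 -> on_hand[A=36 B=45 C=59 D=17 E=59] avail[A=36 B=45 C=59 D=17 E=59] open={}
Step 9: reserve R5 A 9 -> on_hand[A=36 B=45 C=59 D=17 E=59] avail[A=27 B=45 C=59 D=17 E=59] open={R5}
Step 10: commit R5 -> on_hand[A=27 B=45 C=59 D=17 E=59] avail[A=27 B=45 C=59 D=17 E=59] open={}
Step 11: reserve R6 E 3 -> on_hand[A=27 B=45 C=59 D=17 E=59] avail[A=27 B=45 C=59 D=17 E=56] open={R6}
Step 12: reserve R7 A 9 -> on_hand[A=27 B=45 C=59 D=17 E=59] avail[A=18 B=45 C=59 D=17 E=56] open={R6,R7}
Step 13: commit R7 -> on_hand[A=18 B=45 C=59 D=17 E=59] avail[A=18 B=45 C=59 D=17 E=56] open={R6}
Step 14: cancel R6 -> on_hand[A=18 B=45 C=59 D=17 E=59] avail[A=18 B=45 C=59 D=17 E=59] open={}
Step 15: reserve R8 C 3 -> on_hand[A=18 B=45 C=59 D=17 E=59] avail[A=18 B=45 C=56 D=17 E=59] open={R8}
Step 16: reserve R9 D 3 -> on_hand[A=18 B=45 C=59 D=17 E=59] avail[A=18 B=45 C=56 D=14 E=59] open={R8,R9}
Step 17: reserve R10 C 3 -> on_hand[A=18 B=45 C=59 D=17 E=59] avail[A=18 B=45 C=53 D=14 E=59] open={R10,R8,R9}
Final available[D] = 14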